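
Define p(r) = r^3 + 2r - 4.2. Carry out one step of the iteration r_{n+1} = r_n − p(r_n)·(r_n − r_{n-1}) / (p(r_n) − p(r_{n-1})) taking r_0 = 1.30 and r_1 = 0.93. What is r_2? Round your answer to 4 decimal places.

1.1964

p(1.30) = 0.597000, p(0.93) = -1.535643
r_2 = 0.930000 − (-1.535643)·(0.930000 − 1.300000) / (-1.535643 − 0.597000) = 0.930000 − (0.568188)/(-2.132643) = 1.196424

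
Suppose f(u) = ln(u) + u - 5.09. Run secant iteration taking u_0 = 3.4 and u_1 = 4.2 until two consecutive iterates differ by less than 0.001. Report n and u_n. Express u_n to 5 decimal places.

n = 4, u_n = 3.76441

f(3.4) = -0.4662246, f(4.2) = 0.5450845
u_2 = 4.2000000 − 0.5450845·(0.8000000)/(1.0113091) = 3.7688088;  |Δ| = 0.4311912
f(3.7688088) = 0.0055677
u_3 = 3.7688088 − 0.0055677·(-0.4311912)/(-0.5395168) = 3.7643589;  |Δ| = 0.0044498
f(3.7643589) = -0.0000635
u_4 = 3.7643589 − (-0.0000635)·(-0.0044498)/(-0.0056312) = 3.7644091;  |Δ| = 0.0000502
|u_4 − u_3| = 0.0000502 < 0.001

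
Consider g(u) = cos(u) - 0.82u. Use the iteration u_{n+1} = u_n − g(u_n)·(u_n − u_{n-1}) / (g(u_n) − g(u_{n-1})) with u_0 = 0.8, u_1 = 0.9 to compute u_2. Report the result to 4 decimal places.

0.8259

g(0.8) = 0.040707, g(0.9) = -0.116390
u_2 = 0.900000 − (-0.116390)·(0.900000 − 0.800000) / (-0.116390 − 0.040707) = 0.900000 − (-0.011639)/(-0.157097) = 0.825912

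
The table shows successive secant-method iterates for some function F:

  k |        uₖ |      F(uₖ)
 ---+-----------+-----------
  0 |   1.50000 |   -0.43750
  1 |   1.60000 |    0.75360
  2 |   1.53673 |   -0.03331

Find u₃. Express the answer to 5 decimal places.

1.53941

u₃ = 1.53673 − (-0.03331)·(1.53673 − 1.60000) / (-0.03331 − 0.75360)
   = 1.53673 − (0.0021075)/(-0.7869100) = 1.5394082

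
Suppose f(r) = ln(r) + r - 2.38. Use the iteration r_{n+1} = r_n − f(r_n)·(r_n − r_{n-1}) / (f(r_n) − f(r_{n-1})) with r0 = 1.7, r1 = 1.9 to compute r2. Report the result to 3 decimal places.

f(1.7) = -0.14937, f(1.9) = 0.16185
r2 = 1.90000 − 0.16185·(1.90000 − 1.70000) / (0.16185 − (-0.14937)) = 1.90000 − (0.03237)/(0.31123) = 1.79599

1.796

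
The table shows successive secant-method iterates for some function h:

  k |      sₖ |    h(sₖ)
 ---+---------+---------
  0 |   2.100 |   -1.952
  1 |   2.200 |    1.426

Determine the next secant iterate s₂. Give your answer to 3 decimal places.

s₂ = 2.200 − 1.426·(2.200 − 2.100) / (1.426 − (-1.952))
   = 2.200 − (0.14260)/(3.37800) = 2.15779

2.158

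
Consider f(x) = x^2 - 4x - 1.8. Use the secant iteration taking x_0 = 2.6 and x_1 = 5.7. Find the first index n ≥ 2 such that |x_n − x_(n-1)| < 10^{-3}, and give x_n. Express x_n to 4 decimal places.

f(2.6) = -5.440000, f(5.7) = 7.890000
x_2 = 5.700000 − 7.890000·(3.100000)/(13.330000) = 3.865116;  |Δ| = 1.834884
f(3.865116) = -2.321341
x_3 = 3.865116 − (-2.321341)·(-1.834884)/(-10.211341) = 4.282240;  |Δ| = 0.417124
f(4.282240) = -0.591381
x_4 = 4.282240 − (-0.591381)·(0.417124)/(1.729960) = 4.424832;  |Δ| = 0.142592
f(4.424832) = 0.079811
x_5 = 4.424832 − 0.079811·(0.142592)/(0.671192) = 4.407877;  |Δ| = 0.016956
f(4.407877) = -0.002130
x_6 = 4.407877 − (-0.002130)·(-0.016956)/(-0.081941) = 4.408317;  |Δ| = 0.000441
|x_6 − x_5| = 0.000441 < 10^{-3}

n = 6, x_n = 4.4083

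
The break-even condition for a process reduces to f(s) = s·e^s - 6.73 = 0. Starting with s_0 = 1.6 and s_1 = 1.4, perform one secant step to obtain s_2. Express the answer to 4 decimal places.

1.4937

f(1.6) = 1.194852, f(1.4) = -1.052720
s_2 = 1.400000 − (-1.052720)·(1.400000 − 1.600000) / (-1.052720 − 1.194852) = 1.400000 − (0.210544)/(-2.247572) = 1.493676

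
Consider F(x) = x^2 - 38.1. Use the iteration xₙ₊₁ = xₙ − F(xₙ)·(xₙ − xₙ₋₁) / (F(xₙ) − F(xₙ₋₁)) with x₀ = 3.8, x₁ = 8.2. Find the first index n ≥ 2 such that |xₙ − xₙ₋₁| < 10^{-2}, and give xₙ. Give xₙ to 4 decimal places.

F(3.8) = -23.660000, F(8.2) = 29.140000
x₂ = 8.200000 − 29.140000·(4.400000)/(52.800000) = 5.771667;  |Δ| = 2.428333
F(5.771667) = -4.787864
x₃ = 5.771667 − (-4.787864)·(-2.428333)/(-33.927864) = 6.114350;  |Δ| = 0.342684
F(6.114350) = -0.714718
x₄ = 6.114350 − (-0.714718)·(0.342684)/(4.073146) = 6.174481;  |Δ| = 0.060131
F(6.174481) = 0.024222
x₅ = 6.174481 − 0.024222·(0.060131)/(0.738940) = 6.172510;  |Δ| = 0.001971
|x₅ − x₄| = 0.001971 < 10^{-2}

n = 5, xₙ = 6.1725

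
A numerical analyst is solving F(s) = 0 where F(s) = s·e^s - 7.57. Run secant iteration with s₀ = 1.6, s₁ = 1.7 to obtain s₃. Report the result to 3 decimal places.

1.572

F(1.6) = 0.35485, F(1.7) = 1.73571
s₂ = 1.70000 − 1.73571·(1.70000 − 1.60000) / (1.73571 − 0.35485) = 1.70000 − (0.17357)/(1.38086) = 1.57430
F(1.57430) = 0.02974
s₃ = 1.57430 − 0.02974·(1.57430 − 1.70000) / (0.02974 − 1.73571) = 1.57430 − (-0.00374)/(-1.70597) = 1.57211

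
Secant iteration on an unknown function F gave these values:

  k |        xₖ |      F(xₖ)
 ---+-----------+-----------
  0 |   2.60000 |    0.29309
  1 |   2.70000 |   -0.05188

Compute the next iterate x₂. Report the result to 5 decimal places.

x₂ = 2.70000 − (-0.05188)·(2.70000 − 2.60000) / (-0.05188 − 0.29309)
   = 2.70000 − (-0.0051880)/(-0.3449700) = 2.6849610

2.68496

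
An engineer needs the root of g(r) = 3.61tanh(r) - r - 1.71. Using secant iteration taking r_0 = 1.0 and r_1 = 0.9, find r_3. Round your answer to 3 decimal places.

0.934

g(1.0) = 0.03935, g(0.9) = -0.02416
r_2 = 0.90000 − (-0.02416)·(0.90000 − 1.00000) / (-0.02416 − 0.03935) = 0.90000 − (0.00242)/(-0.06352) = 0.93804
g(0.93804) = 0.00286
r_3 = 0.93804 − 0.00286·(0.93804 − 0.90000) / (0.00286 − (-0.02416)) = 0.93804 − (0.00011)/(0.02702) = 0.93402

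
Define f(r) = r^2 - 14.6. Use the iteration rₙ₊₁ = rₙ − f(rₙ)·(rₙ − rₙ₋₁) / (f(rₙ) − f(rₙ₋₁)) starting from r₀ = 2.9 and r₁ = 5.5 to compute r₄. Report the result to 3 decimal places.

3.822

f(2.9) = -6.19000, f(5.5) = 15.65000
r₂ = 5.50000 − 15.65000·(5.50000 − 2.90000) / (15.65000 − (-6.19000)) = 5.50000 − (40.69000)/(21.84000) = 3.63690
f(3.63690) = -1.37292
r₃ = 3.63690 − (-1.37292)·(3.63690 − 5.50000) / (-1.37292 − 15.65000) = 3.63690 − (2.55789)/(-17.02292) = 3.78717
f(3.78717) = -0.25737
r₄ = 3.78717 − (-0.25737)·(3.78717 − 3.63690) / (-0.25737 − (-1.37292)) = 3.78717 − (-0.03867)/(1.11555) = 3.82183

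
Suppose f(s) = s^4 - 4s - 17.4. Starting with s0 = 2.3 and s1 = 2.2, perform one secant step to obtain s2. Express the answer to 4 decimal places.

2.2667

f(2.3) = 1.384100, f(2.2) = -2.774400
s2 = 2.200000 − (-2.774400)·(2.200000 − 2.300000) / (-2.774400 − 1.384100) = 2.200000 − (0.277440)/(-4.158500) = 2.266716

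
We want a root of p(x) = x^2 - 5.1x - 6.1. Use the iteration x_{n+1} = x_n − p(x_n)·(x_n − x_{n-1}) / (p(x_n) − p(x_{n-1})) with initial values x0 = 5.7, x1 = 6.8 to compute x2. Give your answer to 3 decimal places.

6.062

p(5.7) = -2.68000, p(6.8) = 5.46000
x2 = 6.80000 − 5.46000·(6.80000 − 5.70000) / (5.46000 − (-2.68000)) = 6.80000 − (6.00600)/(8.14000) = 6.06216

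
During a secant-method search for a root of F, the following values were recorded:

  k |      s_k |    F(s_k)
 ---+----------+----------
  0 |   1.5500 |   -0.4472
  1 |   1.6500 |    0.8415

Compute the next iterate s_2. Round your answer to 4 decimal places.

s_2 = 1.6500 − 0.8415·(1.6500 − 1.5500) / (0.8415 − (-0.4472))
   = 1.6500 − (0.084150)/(1.288700) = 1.584702

1.5847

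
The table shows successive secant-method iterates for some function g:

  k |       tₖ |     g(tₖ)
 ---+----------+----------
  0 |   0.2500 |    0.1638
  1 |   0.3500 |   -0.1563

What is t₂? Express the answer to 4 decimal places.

0.3012

t₂ = 0.3500 − (-0.1563)·(0.3500 − 0.2500) / (-0.1563 − 0.1638)
   = 0.3500 − (-0.015630)/(-0.320100) = 0.301172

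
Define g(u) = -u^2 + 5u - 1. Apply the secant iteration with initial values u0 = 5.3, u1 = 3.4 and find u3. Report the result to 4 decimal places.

4.8800

g(5.3) = -2.590000, g(3.4) = 4.440000
u2 = 3.400000 − 4.440000·(3.400000 − 5.300000) / (4.440000 − (-2.590000)) = 3.400000 − (-8.436000)/(7.030000) = 4.600000
g(4.600000) = 0.840000
u3 = 4.600000 − 0.840000·(4.600000 − 3.400000) / (0.840000 − 4.440000) = 4.600000 − (1.008000)/(-3.600000) = 4.880000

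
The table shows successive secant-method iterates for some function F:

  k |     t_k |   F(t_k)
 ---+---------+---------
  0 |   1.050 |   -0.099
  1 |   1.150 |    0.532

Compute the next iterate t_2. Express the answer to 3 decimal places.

t_2 = 1.150 − 0.532·(1.150 − 1.050) / (0.532 − (-0.099))
   = 1.150 − (0.05320)/(0.63100) = 1.06569

1.066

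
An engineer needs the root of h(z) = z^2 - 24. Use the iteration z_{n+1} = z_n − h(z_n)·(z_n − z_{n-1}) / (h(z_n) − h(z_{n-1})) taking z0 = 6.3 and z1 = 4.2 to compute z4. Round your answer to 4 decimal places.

h(6.3) = 15.690000, h(4.2) = -6.360000
z2 = 4.200000 − (-6.360000)·(4.200000 − 6.300000) / (-6.360000 − 15.690000) = 4.200000 − (13.356000)/(-22.050000) = 4.805714
h(4.805714) = -0.905110
z3 = 4.805714 − (-0.905110)·(4.805714 − 4.200000) / (-0.905110 − (-6.360000)) = 4.805714 − (-0.548238)/(5.454890) = 4.906218
h(4.906218) = 0.070978
z4 = 4.906218 − 0.070978·(4.906218 − 4.805714) / (0.070978 − (-0.905110)) = 4.906218 − (0.007134)/(0.976088) = 4.898910

4.8989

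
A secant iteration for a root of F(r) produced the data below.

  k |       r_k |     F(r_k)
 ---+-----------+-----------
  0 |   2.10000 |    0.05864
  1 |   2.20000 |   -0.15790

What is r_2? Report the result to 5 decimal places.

2.12708

r_2 = 2.20000 − (-0.15790)·(2.20000 − 2.10000) / (-0.15790 − 0.05864)
   = 2.20000 − (-0.0157900)/(-0.2165400) = 2.1270804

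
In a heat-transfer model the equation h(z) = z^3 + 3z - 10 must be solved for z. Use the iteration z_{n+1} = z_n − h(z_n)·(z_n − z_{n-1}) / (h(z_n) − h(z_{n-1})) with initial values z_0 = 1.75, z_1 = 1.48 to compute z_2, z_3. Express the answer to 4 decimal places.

h(1.75) = 0.609375, h(1.48) = -2.318208
z_2 = 1.480000 − (-2.318208)·(1.480000 − 1.750000) / (-2.318208 − 0.609375) = 1.480000 − (0.625916)/(-2.927583) = 1.693800
h(1.693800) = -0.059162
z_3 = 1.693800 − (-0.059162)·(1.693800 − 1.480000) / (-0.059162 − (-2.318208)) = 1.693800 − (-0.012649)/(2.259046) = 1.699399

1.6938, 1.6994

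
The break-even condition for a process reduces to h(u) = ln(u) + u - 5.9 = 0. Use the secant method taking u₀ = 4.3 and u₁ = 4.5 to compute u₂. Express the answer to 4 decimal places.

h(4.3) = -0.141385, h(4.5) = 0.104077
u₂ = 4.500000 − 0.104077·(4.500000 − 4.300000) / (0.104077 − (-0.141385)) = 4.500000 − (0.020815)/(0.245462) = 4.415199

4.4152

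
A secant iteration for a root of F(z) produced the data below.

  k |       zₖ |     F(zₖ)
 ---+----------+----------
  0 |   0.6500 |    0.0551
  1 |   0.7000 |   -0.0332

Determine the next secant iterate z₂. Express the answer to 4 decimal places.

0.6812

z₂ = 0.7000 − (-0.0332)·(0.7000 − 0.6500) / (-0.0332 − 0.0551)
   = 0.7000 − (-0.001660)/(-0.088300) = 0.681200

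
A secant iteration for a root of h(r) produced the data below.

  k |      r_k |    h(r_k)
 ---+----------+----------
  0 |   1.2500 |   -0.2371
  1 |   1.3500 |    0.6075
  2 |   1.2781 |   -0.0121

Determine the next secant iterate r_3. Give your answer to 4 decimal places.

1.2795

r_3 = 1.2781 − (-0.0121)·(1.2781 − 1.3500) / (-0.0121 − 0.6075)
   = 1.2781 − (0.000870)/(-0.619600) = 1.279504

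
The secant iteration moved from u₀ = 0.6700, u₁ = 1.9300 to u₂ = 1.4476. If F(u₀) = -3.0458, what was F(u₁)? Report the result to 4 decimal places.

The secant line through (0.6700, -3.0458) and (1.9300, F(u₁)) crosses zero at u₂ = 1.4476.
So (0.6700, -3.0458), (1.9300, F(u₁)), (1.4476, 0) are collinear:
F(u₁) = -3.0458 · (1.9300 − 1.4476) / (0.6700 − 1.4476) = -3.0458 · (0.482400)/(-0.777600) = 1.889524

1.8895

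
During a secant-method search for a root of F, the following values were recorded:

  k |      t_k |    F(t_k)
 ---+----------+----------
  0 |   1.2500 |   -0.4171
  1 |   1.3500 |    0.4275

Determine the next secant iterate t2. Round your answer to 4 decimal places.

1.2994

t2 = 1.3500 − 0.4275·(1.3500 − 1.2500) / (0.4275 − (-0.4171))
   = 1.3500 − (0.042750)/(0.844600) = 1.299384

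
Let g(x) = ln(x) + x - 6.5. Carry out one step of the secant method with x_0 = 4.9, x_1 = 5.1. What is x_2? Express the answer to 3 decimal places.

g(4.9) = -0.01076, g(5.1) = 0.22924
x_2 = 5.10000 − 0.22924·(5.10000 − 4.90000) / (0.22924 − (-0.01076)) = 5.10000 − (0.04585)/(0.24001) = 4.90897

4.909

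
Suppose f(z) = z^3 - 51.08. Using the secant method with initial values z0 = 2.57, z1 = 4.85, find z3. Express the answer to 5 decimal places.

f(2.57) = -34.1054070, f(4.85) = 63.0041250
z2 = 4.8500000 − 63.0041250·(4.8500000 − 2.5700000) / (63.0041250 − (-34.1054070)) = 4.8500000 − (143.6494050)/(97.1095320) = 3.3707487
f(3.3707487) = -12.7817338
z3 = 3.3707487 − (-12.7817338)·(3.3707487 − 4.8500000) / (-12.7817338 − 63.0041250) = 3.3707487 − (18.9073969)/(-75.7858588) = 3.6202332

3.62023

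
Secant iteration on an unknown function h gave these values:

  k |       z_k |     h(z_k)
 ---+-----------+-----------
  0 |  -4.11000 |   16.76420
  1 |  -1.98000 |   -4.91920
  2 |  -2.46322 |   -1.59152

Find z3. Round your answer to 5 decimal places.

-2.69433

z3 = -2.46322 − (-1.59152)·(-2.46322 − (-1.98000)) / (-1.59152 − (-4.91920))
   = -2.46322 − (0.7690543)/(3.3276800) = -2.6943282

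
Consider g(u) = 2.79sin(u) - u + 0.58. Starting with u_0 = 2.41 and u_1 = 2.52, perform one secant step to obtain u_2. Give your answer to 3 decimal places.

g(2.41) = 0.03388, g(2.52) = -0.31530
u_2 = 2.52000 − (-0.31530)·(2.52000 − 2.41000) / (-0.31530 − 0.03388) = 2.52000 − (-0.03468)/(-0.34917) = 2.42067

2.421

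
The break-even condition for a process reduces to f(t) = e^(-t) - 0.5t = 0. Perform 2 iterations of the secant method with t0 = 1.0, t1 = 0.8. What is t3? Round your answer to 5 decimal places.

0.85263

f(1.0) = -0.1321206, f(0.8) = 0.0493290
t2 = 0.8000000 − 0.0493290·(0.8000000 − 1.0000000) / (0.0493290 − (-0.1321206)) = 0.8000000 − (-0.0098658)/(0.1814495) = 0.8543721
f(0.8543721) = -0.0016357
t3 = 0.8543721 − (-0.0016357)·(0.8543721 − 0.8000000) / (-0.0016357 − 0.0493290) = 0.8543721 − (-0.0000889)/(-0.0509647) = 0.8526270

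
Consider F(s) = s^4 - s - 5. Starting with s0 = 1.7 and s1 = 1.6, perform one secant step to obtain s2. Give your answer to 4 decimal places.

1.6027

F(1.7) = 1.652100, F(1.6) = -0.046400
s2 = 1.600000 − (-0.046400)·(1.600000 − 1.700000) / (-0.046400 − 1.652100) = 1.600000 − (0.004640)/(-1.698500) = 1.602732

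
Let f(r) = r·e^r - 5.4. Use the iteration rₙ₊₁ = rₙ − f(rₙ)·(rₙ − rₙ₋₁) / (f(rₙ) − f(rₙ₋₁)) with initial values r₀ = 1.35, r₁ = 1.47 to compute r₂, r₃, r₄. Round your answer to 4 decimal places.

1.3695, 1.3708, 1.3709

f(1.35) = -0.192476, f(1.47) = 0.993376
r₂ = 1.470000 − 0.993376·(1.470000 − 1.350000) / (0.993376 − (-0.192476)) = 1.470000 − (0.119205)/(1.185851) = 1.369477
f(1.369477) = -0.013444
r₃ = 1.369477 − (-0.013444)·(1.369477 − 1.470000) / (-0.013444 − 0.993376) = 1.369477 − (0.001351)/(-1.006819) = 1.370819
f(1.370819) = -0.000922
r₄ = 1.370819 − (-0.000922)·(1.370819 − 1.369477) / (-0.000922 − (-0.013444)) = 1.370819 − (-0.000001)/(0.012522) = 1.370918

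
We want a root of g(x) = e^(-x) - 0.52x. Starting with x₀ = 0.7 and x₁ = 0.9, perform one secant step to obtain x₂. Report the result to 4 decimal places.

0.8367

g(0.7) = 0.132585, g(0.9) = -0.061430
x₂ = 0.900000 − (-0.061430)·(0.900000 − 0.700000) / (-0.061430 − 0.132585) = 0.900000 − (-0.012286)/(-0.194016) = 0.836675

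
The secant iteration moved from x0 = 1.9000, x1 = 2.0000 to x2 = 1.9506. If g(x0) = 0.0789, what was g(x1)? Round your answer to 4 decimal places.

-0.0770

The secant line through (1.9000, 0.0789) and (2.0000, g(x1)) crosses zero at x2 = 1.9506.
So (1.9000, 0.0789), (2.0000, g(x1)), (1.9506, 0) are collinear:
g(x1) = 0.0789 · (2.0000 − 1.9506) / (1.9000 − 1.9506) = 0.0789 · (0.049400)/(-0.050600) = -0.077029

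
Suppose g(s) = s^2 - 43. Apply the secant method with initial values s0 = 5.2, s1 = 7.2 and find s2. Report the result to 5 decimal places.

6.48710

g(5.2) = -15.9600000, g(7.2) = 8.8400000
s2 = 7.2000000 − 8.8400000·(7.2000000 − 5.2000000) / (8.8400000 − (-15.9600000)) = 7.2000000 − (17.6800000)/(24.8000000) = 6.4870968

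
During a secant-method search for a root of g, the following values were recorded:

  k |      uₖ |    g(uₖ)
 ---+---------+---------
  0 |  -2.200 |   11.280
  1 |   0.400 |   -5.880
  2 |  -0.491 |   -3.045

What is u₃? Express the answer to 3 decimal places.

u₃ = -0.491 − (-3.045)·(-0.491 − 0.400) / (-3.045 − (-5.880))
   = -0.491 − (2.71310)/(2.83500) = -1.44800

-1.448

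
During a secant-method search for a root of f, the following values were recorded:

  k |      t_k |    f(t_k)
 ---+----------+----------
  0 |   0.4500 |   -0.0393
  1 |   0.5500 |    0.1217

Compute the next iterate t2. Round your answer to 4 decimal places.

0.4744

t2 = 0.5500 − 0.1217·(0.5500 − 0.4500) / (0.1217 − (-0.0393))
   = 0.5500 − (0.012170)/(0.161000) = 0.474410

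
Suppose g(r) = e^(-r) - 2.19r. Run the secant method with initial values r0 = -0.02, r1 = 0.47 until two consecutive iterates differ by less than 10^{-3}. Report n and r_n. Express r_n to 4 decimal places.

g(-0.02) = 1.064001, g(0.47) = -0.404298
r2 = 0.470000 − (-0.404298)·(0.490000)/(-1.468299) = 0.335078;  |Δ| = 0.134922
g(0.335078) = -0.018538
r3 = 0.335078 − (-0.018538)·(-0.134922)/(0.385759) = 0.328594;  |Δ| = 0.006484
g(0.328594) = 0.000314
r4 = 0.328594 − 0.000314·(-0.006484)/(0.018853) = 0.328702;  |Δ| = 0.000108
|r4 − r3| = 0.000108 < 10^{-3}

n = 4, r_n = 0.3287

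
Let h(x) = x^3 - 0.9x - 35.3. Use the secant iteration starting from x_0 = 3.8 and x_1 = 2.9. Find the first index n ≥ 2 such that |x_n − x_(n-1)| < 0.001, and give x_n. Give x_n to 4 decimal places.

h(3.8) = 16.152000, h(2.9) = -13.521000
x_2 = 2.900000 − (-13.521000)·(-0.900000)/(-29.673000) = 3.310100;  |Δ| = 0.410100
h(3.310100) = -2.011109
x_3 = 3.310100 − (-2.011109)·(0.410100)/(11.509891) = 3.381756;  |Δ| = 0.071656
h(3.381756) = 0.331119
x_4 = 3.381756 − 0.331119·(0.071656)/(2.342228) = 3.371626;  |Δ| = 0.010130
h(3.371626) = -0.006272
x_5 = 3.371626 − (-0.006272)·(-0.010130)/(-0.337391) = 3.371815;  |Δ| = 0.000188
|x_5 − x_4| = 0.000188 < 0.001

n = 5, x_n = 3.3718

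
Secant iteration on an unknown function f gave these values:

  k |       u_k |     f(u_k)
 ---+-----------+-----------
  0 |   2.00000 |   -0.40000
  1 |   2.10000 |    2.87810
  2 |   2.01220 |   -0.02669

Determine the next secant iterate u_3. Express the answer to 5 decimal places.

2.01301

u_3 = 2.01220 − (-0.02669)·(2.01220 − 2.10000) / (-0.02669 − 2.87810)
   = 2.01220 − (0.0023434)/(-2.9047900) = 2.0130067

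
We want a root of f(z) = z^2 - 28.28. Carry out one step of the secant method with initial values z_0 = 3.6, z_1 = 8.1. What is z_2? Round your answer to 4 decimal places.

f(3.6) = -15.320000, f(8.1) = 37.330000
z_2 = 8.100000 − 37.330000·(8.100000 − 3.600000) / (37.330000 − (-15.320000)) = 8.100000 − (167.985000)/(52.650000) = 4.909402

4.9094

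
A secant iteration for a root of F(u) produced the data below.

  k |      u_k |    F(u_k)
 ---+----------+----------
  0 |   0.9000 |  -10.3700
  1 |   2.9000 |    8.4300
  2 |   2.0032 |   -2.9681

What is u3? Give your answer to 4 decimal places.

2.2367

u3 = 2.0032 − (-2.9681)·(2.0032 − 2.9000) / (-2.9681 − 8.4300)
   = 2.0032 − (2.661792)/(-11.398100) = 2.236729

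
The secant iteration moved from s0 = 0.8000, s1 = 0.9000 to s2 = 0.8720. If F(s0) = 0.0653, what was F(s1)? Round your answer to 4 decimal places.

The secant line through (0.8000, 0.0653) and (0.9000, F(s1)) crosses zero at s2 = 0.8720.
So (0.8000, 0.0653), (0.9000, F(s1)), (0.8720, 0) are collinear:
F(s1) = 0.0653 · (0.9000 − 0.8720) / (0.8000 − 0.8720) = 0.0653 · (0.028000)/(-0.072000) = -0.025394

-0.0254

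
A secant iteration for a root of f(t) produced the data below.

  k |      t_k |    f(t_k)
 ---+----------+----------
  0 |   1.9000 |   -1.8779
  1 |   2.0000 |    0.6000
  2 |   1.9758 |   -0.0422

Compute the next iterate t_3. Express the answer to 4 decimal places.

t_3 = 1.9758 − (-0.0422)·(1.9758 − 2.0000) / (-0.0422 − 0.6000)
   = 1.9758 − (0.001021)/(-0.642200) = 1.977390

1.9774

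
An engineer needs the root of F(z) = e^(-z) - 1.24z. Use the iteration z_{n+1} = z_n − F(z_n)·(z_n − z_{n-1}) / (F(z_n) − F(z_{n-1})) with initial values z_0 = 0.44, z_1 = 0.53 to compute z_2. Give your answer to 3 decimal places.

0.493

F(0.44) = 0.09844, F(0.53) = -0.06860
z_2 = 0.53000 − (-0.06860)·(0.53000 − 0.44000) / (-0.06860 − 0.09844) = 0.53000 − (-0.00617)/(-0.16703) = 0.49304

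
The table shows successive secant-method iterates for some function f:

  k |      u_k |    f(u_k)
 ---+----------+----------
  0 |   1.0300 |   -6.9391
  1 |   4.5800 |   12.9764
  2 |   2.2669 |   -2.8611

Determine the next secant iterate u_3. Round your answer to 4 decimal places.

2.6848

u_3 = 2.2669 − (-2.8611)·(2.2669 − 4.5800) / (-2.8611 − 12.9764)
   = 2.2669 − (6.618010)/(-15.837500) = 2.684770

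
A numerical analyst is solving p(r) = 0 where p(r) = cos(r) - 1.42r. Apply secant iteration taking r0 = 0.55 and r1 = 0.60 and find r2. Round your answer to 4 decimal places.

0.5864

p(0.55) = 0.071525, p(0.60) = -0.026664
r2 = 0.600000 − (-0.026664)·(0.600000 − 0.550000) / (-0.026664 − 0.071525) = 0.600000 − (-0.001333)/(-0.098189) = 0.586422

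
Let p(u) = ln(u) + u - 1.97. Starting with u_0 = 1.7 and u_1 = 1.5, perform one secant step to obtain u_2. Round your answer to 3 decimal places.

p(1.7) = 0.26063, p(1.5) = -0.06453
u_2 = 1.50000 − (-0.06453)·(1.50000 − 1.70000) / (-0.06453 − 0.26063) = 1.50000 − (0.01291)/(-0.32516) = 1.53969

1.540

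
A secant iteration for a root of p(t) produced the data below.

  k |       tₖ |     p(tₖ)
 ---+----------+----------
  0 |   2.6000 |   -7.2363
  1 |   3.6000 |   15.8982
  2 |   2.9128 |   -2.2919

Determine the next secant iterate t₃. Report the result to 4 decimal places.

2.9994

t₃ = 2.9128 − (-2.2919)·(2.9128 − 3.6000) / (-2.2919 − 15.8982)
   = 2.9128 − (1.574994)/(-18.190100) = 2.999385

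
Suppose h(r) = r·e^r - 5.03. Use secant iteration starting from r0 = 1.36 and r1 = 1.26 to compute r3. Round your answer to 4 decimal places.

h(1.36) = 0.268823, h(1.26) = -0.587969
r2 = 1.260000 − (-0.587969)·(1.260000 − 1.360000) / (-0.587969 − 0.268823) = 1.260000 − (0.058797)/(-0.856792) = 1.328624
h(1.328624) = -0.013318
r3 = 1.328624 − (-0.013318)·(1.328624 − 1.260000) / (-0.013318 − (-0.587969)) = 1.328624 − (-0.000914)/(0.574650) = 1.330215

1.3302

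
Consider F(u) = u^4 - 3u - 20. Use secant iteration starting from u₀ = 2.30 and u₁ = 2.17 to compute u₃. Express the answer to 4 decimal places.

F(2.30) = 1.084100, F(2.17) = -4.336261
u₂ = 2.170000 − (-4.336261)·(2.170000 − 2.300000) / (-4.336261 − 1.084100) = 2.170000 − (0.563714)/(-5.420361) = 2.273999
F(2.273999) = -0.082002
u₃ = 2.273999 − (-0.082002)·(2.273999 − 2.170000) / (-0.082002 − (-4.336261)) = 2.273999 − (-0.008528)/(4.254258) = 2.276004

2.2760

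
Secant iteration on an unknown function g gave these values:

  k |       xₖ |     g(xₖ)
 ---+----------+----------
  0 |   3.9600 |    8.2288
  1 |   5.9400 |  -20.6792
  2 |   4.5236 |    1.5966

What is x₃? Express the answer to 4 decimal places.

x₃ = 4.5236 − 1.5966·(4.5236 − 5.9400) / (1.5966 − (-20.6792))
   = 4.5236 − (-2.261424)/(22.275800) = 4.625119

4.6251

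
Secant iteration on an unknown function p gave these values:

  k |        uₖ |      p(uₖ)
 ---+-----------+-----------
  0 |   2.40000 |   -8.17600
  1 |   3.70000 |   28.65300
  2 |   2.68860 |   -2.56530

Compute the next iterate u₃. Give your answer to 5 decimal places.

u₃ = 2.68860 − (-2.56530)·(2.68860 − 3.70000) / (-2.56530 − 28.65300)
   = 2.68860 − (2.5945444)/(-31.2183000) = 2.7717097

2.77171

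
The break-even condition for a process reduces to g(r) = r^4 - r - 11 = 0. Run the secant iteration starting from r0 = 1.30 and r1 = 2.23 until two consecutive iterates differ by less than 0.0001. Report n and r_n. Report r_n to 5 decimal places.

g(1.30) = -9.4439000, g(2.23) = 11.4997344
r2 = 2.2300000 − 11.4997344·(0.9300000)/(20.9436344) = 1.7193554;  |Δ| = 0.5106446
g(1.7193554) = -3.9803368
r3 = 1.7193554 − (-3.9803368)·(-0.5106446)/(-15.4800712) = 1.8506557;  |Δ| = 0.1313003
g(1.8506557) = -1.1205341
r4 = 1.8506557 − (-1.1205341)·(0.1313003)/(2.8598026) = 1.9021021;  |Δ| = 0.0514464
g(1.9021021) = 0.1877656
r5 = 1.9021021 − 0.1877656·(0.0514464)/(1.3082997) = 1.8947185;  |Δ| = 0.0073835
g(1.8947185) = -0.0069178
r6 = 1.8947185 − (-0.0069178)·(-0.0073835)/(-0.1946834) = 1.8949809;  |Δ| = 0.0002624
g(1.8949809) = -0.0000404
r7 = 1.8949809 − (-0.0000404)·(0.0002624)/(0.0068775) = 1.8949824;  |Δ| = 0.0000015
|r7 − r6| = 0.0000015 < 0.0001

n = 7, r_n = 1.89498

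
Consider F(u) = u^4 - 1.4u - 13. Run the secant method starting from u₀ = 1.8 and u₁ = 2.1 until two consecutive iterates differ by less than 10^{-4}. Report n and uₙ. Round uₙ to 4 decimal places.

F(1.8) = -5.022400, F(2.1) = 3.508100
u₂ = 2.100000 − 3.508100·(0.300000)/(8.530500) = 1.976627;  |Δ| = 0.123373
F(1.976627) = -0.502193
u₃ = 1.976627 − (-0.502193)·(-0.123373)/(-4.010293) = 1.992077;  |Δ| = 0.015449
F(1.992077) = -0.040946
u₄ = 1.992077 − (-0.040946)·(0.015449)/(0.461247) = 1.993448;  |Δ| = 0.001371
F(1.993448) = 0.000547
u₅ = 1.993448 − 0.000547·(0.001371)/(0.041492) = 1.993430;  |Δ| = 0.000018
|u₅ − u₄| = 0.000018 < 10^{-4}

n = 5, uₙ = 1.9934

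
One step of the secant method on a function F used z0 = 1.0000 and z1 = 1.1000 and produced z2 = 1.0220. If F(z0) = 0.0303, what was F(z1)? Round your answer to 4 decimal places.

The secant line through (1.0000, 0.0303) and (1.1000, F(z1)) crosses zero at z2 = 1.0220.
So (1.0000, 0.0303), (1.1000, F(z1)), (1.0220, 0) are collinear:
F(z1) = 0.0303 · (1.1000 − 1.0220) / (1.0000 − 1.0220) = 0.0303 · (0.078000)/(-0.022000) = -0.107427

-0.1074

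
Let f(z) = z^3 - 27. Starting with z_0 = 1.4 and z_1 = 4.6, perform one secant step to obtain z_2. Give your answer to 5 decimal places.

f(1.4) = -24.2560000, f(4.6) = 70.3360000
z_2 = 4.6000000 − 70.3360000·(4.6000000 − 1.4000000) / (70.3360000 − (-24.2560000)) = 4.6000000 − (225.0752000)/(94.5920000) = 2.2205683

2.22057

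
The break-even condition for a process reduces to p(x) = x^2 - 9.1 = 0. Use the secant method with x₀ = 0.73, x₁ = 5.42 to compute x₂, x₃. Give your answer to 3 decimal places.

p(0.73) = -8.56710, p(5.42) = 20.27640
x₂ = 5.42000 − 20.27640·(5.42000 − 0.73000) / (20.27640 − (-8.56710)) = 5.42000 − (95.09632)/(28.84350) = 2.12302
p(2.12302) = -4.59277
x₃ = 2.12302 − (-4.59277)·(2.12302 − 5.42000) / (-4.59277 − 20.27640) = 2.12302 − (15.14224)/(-24.86917) = 2.73190

2.123, 2.732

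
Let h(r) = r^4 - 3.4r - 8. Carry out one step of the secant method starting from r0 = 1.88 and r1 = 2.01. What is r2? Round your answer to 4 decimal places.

h(1.88) = -1.900017, h(2.01) = 1.488408
r2 = 2.010000 − 1.488408·(2.010000 − 1.880000) / (1.488408 − (-1.900017)) = 2.010000 − (0.193493)/(3.388425) = 1.952896

1.9529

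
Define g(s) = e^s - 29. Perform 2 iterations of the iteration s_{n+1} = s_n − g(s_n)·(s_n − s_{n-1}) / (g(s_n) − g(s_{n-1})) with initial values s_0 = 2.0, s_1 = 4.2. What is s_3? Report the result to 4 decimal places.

3.1506

g(2.0) = -21.610944, g(4.2) = 37.686331
s_2 = 4.200000 − 37.686331·(4.200000 − 2.000000) / (37.686331 − (-21.610944)) = 4.200000 − (82.909928)/(59.297275) = 2.801792
g(2.801792) = -12.525859
s_3 = 2.801792 − (-12.525859)·(2.801792 − 4.200000) / (-12.525859 − 37.686331) = 2.801792 − (17.513757)/(-50.212190) = 3.150587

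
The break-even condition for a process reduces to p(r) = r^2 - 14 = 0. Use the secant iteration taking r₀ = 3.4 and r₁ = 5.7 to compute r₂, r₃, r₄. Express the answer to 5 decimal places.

3.66813, 3.72629, 3.74181

p(3.4) = -2.4400000, p(5.7) = 18.4900000
r₂ = 5.7000000 − 18.4900000·(5.7000000 − 3.4000000) / (18.4900000 − (-2.4400000)) = 5.7000000 − (42.5270000)/(20.9300000) = 3.6681319
p(3.6681319) = -0.5448086
r₃ = 3.6681319 − (-0.5448086)·(3.6681319 − 5.7000000) / (-0.5448086 − 18.4900000) = 3.6681319 − (1.1069792)/(-19.0348086) = 3.7262874
p(3.7262874) = -0.1147823
r₄ = 3.7262874 − (-0.1147823)·(3.7262874 − 3.6681319) / (-0.1147823 − (-0.5448086)) = 3.7262874 − (-0.0066752)/(0.4300263) = 3.7418102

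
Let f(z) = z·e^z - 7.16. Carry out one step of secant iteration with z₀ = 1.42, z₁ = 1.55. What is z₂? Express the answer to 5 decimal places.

1.53700

f(1.42) = -1.2852890, f(1.55) = 0.1427788
z₂ = 1.5500000 − 0.1427788·(1.5500000 − 1.4200000) / (0.1427788 − (-1.2852890)) = 1.5500000 − (0.0185612)/(1.4280678) = 1.5370025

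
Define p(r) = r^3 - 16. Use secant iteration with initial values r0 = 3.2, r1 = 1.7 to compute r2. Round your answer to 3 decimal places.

p(3.2) = 16.76800, p(1.7) = -11.08700
r2 = 1.70000 − (-11.08700)·(1.70000 − 3.20000) / (-11.08700 − 16.76800) = 1.70000 − (16.63050)/(-27.85500) = 2.29704

2.297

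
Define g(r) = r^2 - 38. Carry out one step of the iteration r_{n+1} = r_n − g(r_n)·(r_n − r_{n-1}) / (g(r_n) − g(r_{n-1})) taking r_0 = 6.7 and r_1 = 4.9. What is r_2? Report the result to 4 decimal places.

g(6.7) = 6.890000, g(4.9) = -13.990000
r_2 = 4.900000 − (-13.990000)·(4.900000 − 6.700000) / (-13.990000 − 6.890000) = 4.900000 − (25.182000)/(-20.880000) = 6.106034

6.1060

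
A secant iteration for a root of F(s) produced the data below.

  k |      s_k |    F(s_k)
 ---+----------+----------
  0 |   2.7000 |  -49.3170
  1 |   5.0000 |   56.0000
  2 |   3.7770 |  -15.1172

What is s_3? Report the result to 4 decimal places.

s_3 = 3.7770 − (-15.1172)·(3.7770 − 5.0000) / (-15.1172 − 56.0000)
   = 3.7770 − (18.488336)/(-71.117200) = 4.036970

4.0370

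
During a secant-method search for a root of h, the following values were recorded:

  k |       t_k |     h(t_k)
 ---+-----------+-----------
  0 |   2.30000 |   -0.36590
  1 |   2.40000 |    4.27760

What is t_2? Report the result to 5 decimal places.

t_2 = 2.40000 − 4.27760·(2.40000 − 2.30000) / (4.27760 − (-0.36590))
   = 2.40000 − (0.4277600)/(4.6435000) = 2.3078798

2.30788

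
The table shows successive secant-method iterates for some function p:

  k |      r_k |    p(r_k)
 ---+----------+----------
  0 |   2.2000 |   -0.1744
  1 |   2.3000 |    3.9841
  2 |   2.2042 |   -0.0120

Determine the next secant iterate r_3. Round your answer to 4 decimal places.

2.2045

r_3 = 2.2042 − (-0.0120)·(2.2042 − 2.3000) / (-0.0120 − 3.9841)
   = 2.2042 − (0.001150)/(-3.996100) = 2.204488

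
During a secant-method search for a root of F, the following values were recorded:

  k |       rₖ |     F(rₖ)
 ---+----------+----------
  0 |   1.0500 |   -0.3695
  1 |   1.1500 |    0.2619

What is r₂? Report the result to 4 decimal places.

1.1085

r₂ = 1.1500 − 0.2619·(1.1500 − 1.0500) / (0.2619 − (-0.3695))
   = 1.1500 − (0.026190)/(0.631400) = 1.108521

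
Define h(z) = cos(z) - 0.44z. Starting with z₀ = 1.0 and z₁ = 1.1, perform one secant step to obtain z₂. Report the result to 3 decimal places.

h(1.0) = 0.10030, h(1.1) = -0.03040
z₂ = 1.10000 − (-0.03040)·(1.10000 − 1.00000) / (-0.03040 − 0.10030) = 1.10000 − (-0.00304)/(-0.13071) = 1.07674

1.077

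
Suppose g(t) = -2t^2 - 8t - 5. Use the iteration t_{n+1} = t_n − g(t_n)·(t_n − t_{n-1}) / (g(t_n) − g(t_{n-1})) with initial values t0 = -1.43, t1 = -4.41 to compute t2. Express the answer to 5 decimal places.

g(-1.43) = 2.3502000, g(-4.41) = -8.6162000
t2 = -4.4100000 − (-8.6162000)·(-4.4100000 − (-1.4300000)) / (-8.6162000 − 2.3502000) = -4.4100000 − (25.6762760)/(-10.9664000) = -2.0686413

-2.06864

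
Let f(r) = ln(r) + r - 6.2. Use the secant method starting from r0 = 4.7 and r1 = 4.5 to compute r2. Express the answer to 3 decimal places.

4.661

f(4.7) = 0.04756, f(4.5) = -0.19592
r2 = 4.50000 − (-0.19592)·(4.50000 − 4.70000) / (-0.19592 − 0.04756) = 4.50000 − (0.03918)/(-0.24349) = 4.66093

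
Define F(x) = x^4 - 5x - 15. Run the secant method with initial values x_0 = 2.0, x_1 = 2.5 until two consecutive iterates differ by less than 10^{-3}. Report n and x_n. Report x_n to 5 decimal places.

F(2.0) = -9.0000000, F(2.5) = 11.5625000
x_2 = 2.5000000 − 11.5625000·(0.5000000)/(20.5625000) = 2.2188450;  |Δ| = 0.2811550
F(2.2188450) = -1.8556072
x_3 = 2.2188450 − (-1.8556072)·(-0.2811550)/(-13.4181072) = 2.2577263;  |Δ| = 0.0388813
F(2.2577263) = -0.3058794
x_4 = 2.2577263 − (-0.3058794)·(0.0388813)/(1.5497278) = 2.2654005;  |Δ| = 0.0076742
F(2.2654005) = 0.0108268
x_5 = 2.2654005 − 0.0108268·(0.0076742)/(0.3167062) = 2.2651382;  |Δ| = 0.0002623
|x_5 − x_4| = 0.0002623 < 10^{-3}

n = 5, x_n = 2.26514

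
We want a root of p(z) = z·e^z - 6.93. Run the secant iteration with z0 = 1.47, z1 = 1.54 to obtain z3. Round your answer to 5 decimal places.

p(1.47) = -0.5366243, p(1.54) = 0.2534690
z2 = 1.5400000 − 0.2534690·(1.5400000 − 1.4700000) / (0.2534690 − (-0.5366243)) = 1.5400000 − (0.0177428)/(0.7900934) = 1.5175434
p(1.5175434) = -0.0084745
z3 = 1.5175434 − (-0.0084745)·(1.5175434 − 1.5400000) / (-0.0084745 − 0.2534690) = 1.5175434 − (0.0001903)/(-0.2619435) = 1.5182699

1.51827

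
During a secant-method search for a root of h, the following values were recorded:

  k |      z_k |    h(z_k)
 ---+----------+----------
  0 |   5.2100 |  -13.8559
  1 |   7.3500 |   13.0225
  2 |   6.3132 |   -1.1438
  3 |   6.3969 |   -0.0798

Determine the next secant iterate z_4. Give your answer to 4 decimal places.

6.4032

z_4 = 6.3969 − (-0.0798)·(6.3969 − 6.3132) / (-0.0798 − (-1.1438))
   = 6.3969 − (-0.006679)/(1.064000) = 6.403177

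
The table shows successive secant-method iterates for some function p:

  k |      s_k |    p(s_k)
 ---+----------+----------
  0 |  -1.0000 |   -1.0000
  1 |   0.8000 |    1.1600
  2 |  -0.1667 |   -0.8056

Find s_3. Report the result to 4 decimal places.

s_3 = -0.1667 − (-0.8056)·(-0.1667 − 0.8000) / (-0.8056 − 1.1600)
   = -0.1667 − (0.778774)/(-1.965600) = 0.229501

0.2295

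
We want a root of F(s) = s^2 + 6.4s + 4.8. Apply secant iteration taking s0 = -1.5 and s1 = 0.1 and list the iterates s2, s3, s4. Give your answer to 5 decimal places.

-0.99000, -0.88911, -0.86704

F(-1.5) = -2.5500000, F(0.1) = 5.4500000
s2 = 0.1000000 − 5.4500000·(0.1000000 − (-1.5000000)) / (5.4500000 − (-2.5500000)) = 0.1000000 − (8.7200000)/(8.0000000) = -0.9900000
F(-0.9900000) = -0.5559000
s3 = -0.9900000 − (-0.5559000)·(-0.9900000 − 0.1000000) / (-0.5559000 − 5.4500000) = -0.9900000 − (0.6059310)/(-6.0059000) = -0.8891107
F(-0.8891107) = -0.0997907
s4 = -0.8891107 − (-0.0997907)·(-0.8891107 − (-0.9900000)) / (-0.0997907 − (-0.5559000)) = -0.8891107 − (-0.0100678)/(0.4561093) = -0.8670375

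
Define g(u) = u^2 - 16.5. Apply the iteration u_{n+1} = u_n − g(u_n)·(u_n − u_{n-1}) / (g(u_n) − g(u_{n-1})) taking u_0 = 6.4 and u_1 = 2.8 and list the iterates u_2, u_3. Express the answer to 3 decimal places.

g(6.4) = 24.46000, g(2.8) = -8.66000
u_2 = 2.80000 − (-8.66000)·(2.80000 − 6.40000) / (-8.66000 − 24.46000) = 2.80000 − (31.17600)/(-33.12000) = 3.74130
g(3.74130) = -2.50264
u_3 = 3.74130 − (-2.50264)·(3.74130 − 2.80000) / (-2.50264 − (-8.66000)) = 3.74130 − (-2.35575)/(6.15736) = 4.12389

3.741, 4.124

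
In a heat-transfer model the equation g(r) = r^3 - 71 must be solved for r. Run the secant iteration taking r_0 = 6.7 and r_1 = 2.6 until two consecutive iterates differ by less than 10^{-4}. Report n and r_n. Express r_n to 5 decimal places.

g(6.7) = 229.7630000, g(2.6) = -53.4240000
r_2 = 2.6000000 − (-53.4240000)·(-4.1000000)/(-283.1870000) = 3.3734762;  |Δ| = 0.7734762
g(3.3734762) = -32.6086888
r_3 = 3.3734762 − (-32.6086888)·(0.7734762)/(20.8153112) = 4.5851825;  |Δ| = 1.2117063
g(4.5851825) = 25.3984120
r_4 = 4.5851825 − 25.3984120·(1.2117063)/(58.0071007) = 4.0546368;  |Δ| = 0.5305457
g(4.0546368) = -4.3414468
r_5 = 4.0546368 − (-4.3414468)·(-0.5305457)/(-29.7398588) = 4.1320863;  |Δ| = 0.0774495
g(4.1320863) = -0.4481924
r_6 = 4.1320863 − (-0.4481924)·(0.0774495)/(3.8932544) = 4.1410023;  |Δ| = 0.0089160
g(4.1410023) = 0.0094928
r_7 = 4.1410023 − 0.0094928·(0.0089160)/(0.4576852) = 4.1408174;  |Δ| = 0.0001849
g(4.1408174) = -0.0000200
r_8 = 4.1408174 − (-0.0000200)·(-0.0001849)/(-0.0095128) = 4.1408177;  |Δ| = 0.0000004
|r_8 − r_7| = 0.0000004 < 10^{-4}

n = 8, r_n = 4.14082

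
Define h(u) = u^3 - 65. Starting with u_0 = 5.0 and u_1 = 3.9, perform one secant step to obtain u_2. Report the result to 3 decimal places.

3.995

h(5.0) = 60.00000, h(3.9) = -5.68100
u_2 = 3.90000 − (-5.68100)·(3.90000 − 5.00000) / (-5.68100 − 60.00000) = 3.90000 − (6.24910)/(-65.68100) = 3.99514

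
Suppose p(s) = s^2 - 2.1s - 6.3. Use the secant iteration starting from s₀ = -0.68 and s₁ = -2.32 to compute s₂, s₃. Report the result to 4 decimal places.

-1.5446, -1.6570

p(-0.68) = -4.409600, p(-2.32) = 3.954400
s₂ = -2.320000 − 3.954400·(-2.320000 − (-0.680000)) / (3.954400 − (-4.409600)) = -2.320000 − (-6.485216)/(8.364000) = -1.544627
p(-1.544627) = -0.670408
s₃ = -1.544627 − (-0.670408)·(-1.544627 − (-2.320000)) / (-0.670408 − 3.954400) = -1.544627 − (-0.519816)/(-4.624808) = -1.657025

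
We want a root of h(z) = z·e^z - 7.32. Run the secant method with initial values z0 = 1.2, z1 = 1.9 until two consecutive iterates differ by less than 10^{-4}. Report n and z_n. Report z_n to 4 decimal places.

n = 6, z_n = 1.5514

h(1.2) = -3.335860, h(1.9) = 5.383199
z2 = 1.900000 − 5.383199·(0.700000)/(8.719059) = 1.467816;  |Δ| = 0.432184
h(1.467816) = -0.950052
z3 = 1.467816 − (-0.950052)·(-0.432184)/(-6.333252) = 1.532648;  |Δ| = 0.064832
h(1.532648) = -0.223195
z4 = 1.532648 − (-0.223195)·(0.064832)/(0.726857) = 1.552556;  |Δ| = 0.019908
h(1.552556) = 0.013538
z5 = 1.552556 − 0.013538·(0.019908)/(0.236733) = 1.551417;  |Δ| = 0.001138
h(1.551417) = -0.000178
z6 = 1.551417 − (-0.000178)·(-0.001138)/(-0.013716) = 1.551432;  |Δ| = 0.000015
|z6 − z5| = 0.000015 < 10^{-4}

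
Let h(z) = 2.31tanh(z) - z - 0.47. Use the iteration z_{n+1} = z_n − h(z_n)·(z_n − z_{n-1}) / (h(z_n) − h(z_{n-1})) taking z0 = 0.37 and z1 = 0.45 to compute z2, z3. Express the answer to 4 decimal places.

h(0.37) = -0.022279, h(0.45) = 0.054587
z2 = 0.450000 − 0.054587·(0.450000 − 0.370000) / (0.054587 − (-0.022279)) = 0.450000 − (0.004367)/(0.076866) = 0.393188
h(0.393188) = 0.000995
z3 = 0.393188 − 0.000995·(0.393188 − 0.450000) / (0.000995 − 0.054587) = 0.393188 − (-0.000057)/(-0.053592) = 0.392133

0.3932, 0.3921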